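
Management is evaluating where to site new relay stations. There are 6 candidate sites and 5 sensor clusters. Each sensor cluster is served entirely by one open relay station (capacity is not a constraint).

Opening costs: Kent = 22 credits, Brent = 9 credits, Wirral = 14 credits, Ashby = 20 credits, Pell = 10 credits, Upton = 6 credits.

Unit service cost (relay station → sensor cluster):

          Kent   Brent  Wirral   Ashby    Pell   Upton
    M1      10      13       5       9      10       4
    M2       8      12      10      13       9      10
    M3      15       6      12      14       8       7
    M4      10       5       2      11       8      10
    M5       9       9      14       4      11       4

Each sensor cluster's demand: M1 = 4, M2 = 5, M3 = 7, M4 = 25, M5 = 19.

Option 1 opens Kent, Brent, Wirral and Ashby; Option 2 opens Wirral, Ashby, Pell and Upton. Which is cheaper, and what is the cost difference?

Option 2 is cheaper by 7.

Option 1: {Kent, Brent, Wirral, Ashby}: M1→Wirral 5·4=20, M2→Kent 8·5=40, M3→Brent 6·7=42, M4→Wirral 2·25=50, M5→Ashby 4·19=76. Service 228; fixed 65; total 293.
Option 2: {Wirral, Ashby, Pell, Upton}: M1→Upton 4·4=16, M2→Pell 9·5=45, M3→Upton 7·7=49, M4→Wirral 2·25=50, M5→Ashby 4·19=76. Service 236; fixed 50; total 286.
Difference: |293 − 286| = 7.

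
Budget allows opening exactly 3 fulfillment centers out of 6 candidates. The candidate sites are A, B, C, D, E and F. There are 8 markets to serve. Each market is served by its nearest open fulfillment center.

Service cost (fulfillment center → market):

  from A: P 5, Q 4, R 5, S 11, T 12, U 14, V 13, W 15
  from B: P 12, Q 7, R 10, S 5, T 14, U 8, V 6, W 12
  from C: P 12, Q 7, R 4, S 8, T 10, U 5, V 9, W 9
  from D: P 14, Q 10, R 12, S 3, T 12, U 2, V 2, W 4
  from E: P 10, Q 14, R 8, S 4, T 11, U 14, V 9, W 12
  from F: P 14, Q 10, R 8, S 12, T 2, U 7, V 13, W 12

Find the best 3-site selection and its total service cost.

Choose A, D and F; total service cost 27.

With exactly 3 open, each market uses its cheapest among the chosen.
{A, D, F}: P→A 5, Q→A 4, R→A 5, S→D 3, T→F 2, U→D 2, V→D 2, W→D 4. Service cost 27.
{A, C, D}: service cost 34
{A, D, E}: service cost 36
Among all 20 size-3 choices, {A, D, F} is lowest.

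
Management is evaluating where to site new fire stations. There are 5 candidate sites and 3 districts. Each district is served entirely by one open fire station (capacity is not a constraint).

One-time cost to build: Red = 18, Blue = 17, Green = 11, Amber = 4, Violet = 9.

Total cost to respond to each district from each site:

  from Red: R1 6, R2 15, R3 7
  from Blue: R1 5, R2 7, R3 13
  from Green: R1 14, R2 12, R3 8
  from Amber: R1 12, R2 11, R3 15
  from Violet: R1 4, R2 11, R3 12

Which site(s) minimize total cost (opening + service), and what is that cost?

For any fixed open set, each district goes to its cheapest open site; total = fixed + service.
{Violet}: R1→Violet 4, R2→Violet 11, R3→Violet 12. Service 27; fixed 9; total 36.
{Amber, Violet}: R1→Violet 4, R2→Amber 11, R3→Violet 12. Service 27; fixed 13; total 40.
{Blue}: service 25 + fixed 17 = 42
{Red, Blue, Green, Amber, Violet}: service 18 + fixed 59 = 77
No other subset beats 36.

Open Violet only; minimum total cost 36.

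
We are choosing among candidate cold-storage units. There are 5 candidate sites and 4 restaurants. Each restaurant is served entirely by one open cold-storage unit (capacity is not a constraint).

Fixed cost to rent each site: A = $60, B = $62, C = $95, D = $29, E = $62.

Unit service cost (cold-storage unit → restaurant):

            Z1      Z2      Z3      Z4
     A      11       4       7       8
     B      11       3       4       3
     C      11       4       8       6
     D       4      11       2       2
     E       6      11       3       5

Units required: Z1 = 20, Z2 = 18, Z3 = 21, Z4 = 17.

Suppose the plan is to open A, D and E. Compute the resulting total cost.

Each restaurant is assigned to its cheapest site among the open ones.
{A, D, E}: Z1→D 4·20=80, Z2→A 4·18=72, Z3→D 2·21=42, Z4→D 2·17=34. Service 228; fixed 151; total 379.

Total cost: 379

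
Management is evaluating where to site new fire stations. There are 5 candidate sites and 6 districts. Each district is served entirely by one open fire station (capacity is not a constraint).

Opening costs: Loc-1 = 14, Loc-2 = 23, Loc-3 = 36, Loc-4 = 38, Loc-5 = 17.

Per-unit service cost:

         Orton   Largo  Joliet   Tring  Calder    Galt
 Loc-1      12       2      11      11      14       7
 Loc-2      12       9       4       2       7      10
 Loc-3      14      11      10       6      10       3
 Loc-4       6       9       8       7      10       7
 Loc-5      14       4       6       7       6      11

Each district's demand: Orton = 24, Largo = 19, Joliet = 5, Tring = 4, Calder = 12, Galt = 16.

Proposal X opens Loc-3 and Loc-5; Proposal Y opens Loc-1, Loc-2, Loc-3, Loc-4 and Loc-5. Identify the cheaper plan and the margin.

Proposal X: {Loc-3, Loc-5}: Orton→Loc-3 14·24=336, Largo→Loc-5 4·19=76, Joliet→Loc-5 6·5=30, Tring→Loc-3 6·4=24, Calder→Loc-5 6·12=72, Galt→Loc-3 3·16=48. Service 586; fixed 53; total 639.
Proposal Y: {Loc-1, Loc-2, Loc-3, Loc-4, Loc-5}: Orton→Loc-4 6·24=144, Largo→Loc-1 2·19=38, Joliet→Loc-2 4·5=20, Tring→Loc-2 2·4=8, Calder→Loc-5 6·12=72, Galt→Loc-3 3·16=48. Service 330; fixed 128; total 458.
Difference: |639 − 458| = 181.

Proposal Y is cheaper by 181.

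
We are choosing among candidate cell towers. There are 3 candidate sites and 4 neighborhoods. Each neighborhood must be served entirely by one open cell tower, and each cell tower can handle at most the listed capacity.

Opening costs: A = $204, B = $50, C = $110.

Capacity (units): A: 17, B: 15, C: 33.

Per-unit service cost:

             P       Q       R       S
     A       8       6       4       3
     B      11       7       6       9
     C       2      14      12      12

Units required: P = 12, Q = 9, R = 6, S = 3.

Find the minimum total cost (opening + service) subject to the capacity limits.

Minimum total cost: 319

Open {B, C}: P→C 2·12=24, Q→B 7·9=63, R→B 6·6=36, S→C 12·3=36.
Loads: B carries 15/15, C carries 15/33. Service 159; fixed 160; total 319.
Next best feasible plan costs 346.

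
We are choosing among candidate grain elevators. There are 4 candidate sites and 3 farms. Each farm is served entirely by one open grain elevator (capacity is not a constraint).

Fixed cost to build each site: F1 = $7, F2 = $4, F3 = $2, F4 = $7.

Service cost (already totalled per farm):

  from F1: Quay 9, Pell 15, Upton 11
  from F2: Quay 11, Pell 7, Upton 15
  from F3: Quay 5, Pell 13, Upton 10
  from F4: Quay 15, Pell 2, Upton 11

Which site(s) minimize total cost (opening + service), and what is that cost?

Open F3 and F4; minimum total cost 26.

For any fixed open set, each farm goes to its cheapest open site; total = fixed + service.
{F3, F4}: Quay→F3 5, Pell→F4 2, Upton→F3 10. Service 17; fixed 9; total 26.
{F2, F3}: service 22 + fixed 6 = 28
{F2, F3, F4}: service 17 + fixed 13 = 30
{F1, F2, F3, F4}: Quay→F3 5, Pell→F4 2, Upton→F3 10. Service 17; fixed 20; total 37.
No other subset beats 26.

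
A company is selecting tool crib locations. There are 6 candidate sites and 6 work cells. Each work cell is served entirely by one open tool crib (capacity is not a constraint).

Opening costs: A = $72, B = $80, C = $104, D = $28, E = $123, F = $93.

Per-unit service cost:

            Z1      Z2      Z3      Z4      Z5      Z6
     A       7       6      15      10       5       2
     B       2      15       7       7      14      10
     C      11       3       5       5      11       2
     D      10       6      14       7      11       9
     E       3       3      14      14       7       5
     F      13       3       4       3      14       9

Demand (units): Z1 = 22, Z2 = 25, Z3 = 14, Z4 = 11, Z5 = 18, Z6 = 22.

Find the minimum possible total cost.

Minimum total cost: 587

For any fixed open set, each work cell goes to its cheapest open site; total = fixed + service.
{A, B, F}: Z1→B 2·22=44, Z2→F 3·25=75, Z3→F 4·14=56, Z4→F 3·11=33, Z5→A 5·18=90, Z6→A 2·22=44. Service 342; fixed 245; total 587.
{A, B, D, F}: Z1→B 2·22=44, Z2→F 3·25=75, Z3→F 4·14=56, Z4→F 3·11=33, Z5→A 5·18=90, Z6→A 2·22=44. Service 342; fixed 273; total 615.
{A, F}: service 452 + fixed 165 = 617
{A, B, C, D, E, F}: Z1→B 2·22=44, Z2→C 3·25=75, Z3→F 4·14=56, Z4→F 3·11=33, Z5→A 5·18=90, Z6→A 2·22=44. Service 342; fixed 500; total 842.
No other subset beats 587.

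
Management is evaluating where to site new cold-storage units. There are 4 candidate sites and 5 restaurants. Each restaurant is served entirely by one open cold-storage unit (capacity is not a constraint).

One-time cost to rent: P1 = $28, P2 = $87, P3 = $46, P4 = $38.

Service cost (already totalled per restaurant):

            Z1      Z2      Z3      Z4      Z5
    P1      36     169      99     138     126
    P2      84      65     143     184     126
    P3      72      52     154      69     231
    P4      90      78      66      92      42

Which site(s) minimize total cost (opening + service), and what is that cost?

For any fixed open set, each restaurant goes to its cheapest open site; total = fixed + service.
{P1, P3, P4}: Z1→P1 36, Z2→P3 52, Z3→P4 66, Z4→P3 69, Z5→P4 42. Service 265; fixed 112; total 377.
{P1, P4}: Z1→P1 36, Z2→P4 78, Z3→P4 66, Z4→P4 92, Z5→P4 42. Service 314; fixed 66; total 380.
{P3, P4}: service 301 + fixed 84 = 385
{P1, P2, P3, P4}: Z1→P1 36, Z2→P3 52, Z3→P4 66, Z4→P3 69, Z5→P4 42. Service 265; fixed 199; total 464.
No other subset beats 377.

Open P1, P3 and P4; minimum total cost 377.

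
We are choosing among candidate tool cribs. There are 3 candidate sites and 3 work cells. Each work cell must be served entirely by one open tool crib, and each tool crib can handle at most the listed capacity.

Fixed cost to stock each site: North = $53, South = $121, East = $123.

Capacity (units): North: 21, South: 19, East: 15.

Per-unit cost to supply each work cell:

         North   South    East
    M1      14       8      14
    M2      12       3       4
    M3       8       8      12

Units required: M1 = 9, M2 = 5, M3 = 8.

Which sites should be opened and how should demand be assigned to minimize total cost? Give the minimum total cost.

Minimum total cost: 325

Open {North, South}: M1→South 8·9=72, M2→South 3·5=15, M3→North 8·8=64.
Loads: North carries 8/21, South carries 14/19. Service 151; fixed 174; total 325.
Next best feasible plan costs 370.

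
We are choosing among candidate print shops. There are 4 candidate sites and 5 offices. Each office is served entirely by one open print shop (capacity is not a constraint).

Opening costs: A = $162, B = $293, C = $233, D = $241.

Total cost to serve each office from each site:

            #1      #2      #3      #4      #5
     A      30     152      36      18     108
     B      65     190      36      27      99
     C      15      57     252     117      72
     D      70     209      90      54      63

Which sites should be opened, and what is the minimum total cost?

For any fixed open set, each office goes to its cheapest open site; total = fixed + service.
{A}: #1→A 30, #2→A 152, #3→A 36, #4→A 18, #5→A 108. Service 344; fixed 162; total 506.
{A, C}: service 198 + fixed 395 = 593
{A, D}: #1→A 30, #2→A 152, #3→A 36, #4→A 18, #5→D 63. Service 299; fixed 403; total 702.
{A, B, C, D}: #1→C 15, #2→C 57, #3→A 36, #4→A 18, #5→D 63. Service 189; fixed 929; total 1118.
No other subset beats 506.

Open A only; minimum total cost 506.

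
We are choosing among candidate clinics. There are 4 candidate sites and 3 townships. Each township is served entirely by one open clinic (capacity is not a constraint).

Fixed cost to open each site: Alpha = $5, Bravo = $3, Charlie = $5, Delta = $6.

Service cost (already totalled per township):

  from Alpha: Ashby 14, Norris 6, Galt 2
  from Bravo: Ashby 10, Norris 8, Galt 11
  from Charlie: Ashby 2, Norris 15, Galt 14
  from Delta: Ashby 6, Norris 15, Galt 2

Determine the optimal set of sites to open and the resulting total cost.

Open Alpha and Charlie; minimum total cost 20.

For any fixed open set, each township goes to its cheapest open site; total = fixed + service.
{Alpha, Charlie}: Ashby→Charlie 2, Norris→Alpha 6, Galt→Alpha 2. Service 10; fixed 10; total 20.
{Alpha, Bravo, Charlie}: service 10 + fixed 13 = 23
{Alpha, Delta}: Ashby→Delta 6, Norris→Alpha 6, Galt→Alpha 2. Service 14; fixed 11; total 25.
{Alpha, Bravo, Charlie, Delta}: service 10 + fixed 19 = 29
No other subset beats 20.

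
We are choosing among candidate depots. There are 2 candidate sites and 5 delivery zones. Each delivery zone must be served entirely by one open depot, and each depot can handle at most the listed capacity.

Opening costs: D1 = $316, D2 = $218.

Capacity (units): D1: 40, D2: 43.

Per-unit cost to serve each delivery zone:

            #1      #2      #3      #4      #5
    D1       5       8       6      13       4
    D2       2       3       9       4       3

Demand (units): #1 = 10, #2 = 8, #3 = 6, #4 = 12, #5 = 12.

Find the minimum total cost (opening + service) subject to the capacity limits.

Open {D1, D2}: #1→D2 2·10=20, #2→D2 3·8=24, #3→D1 6·6=36, #4→D2 4·12=48, #5→D2 3·12=36.
Loads: D1 carries 6/40, D2 carries 42/43. Service 164; fixed 534; total 698.
Next best feasible plan costs 710.

Minimum total cost: 698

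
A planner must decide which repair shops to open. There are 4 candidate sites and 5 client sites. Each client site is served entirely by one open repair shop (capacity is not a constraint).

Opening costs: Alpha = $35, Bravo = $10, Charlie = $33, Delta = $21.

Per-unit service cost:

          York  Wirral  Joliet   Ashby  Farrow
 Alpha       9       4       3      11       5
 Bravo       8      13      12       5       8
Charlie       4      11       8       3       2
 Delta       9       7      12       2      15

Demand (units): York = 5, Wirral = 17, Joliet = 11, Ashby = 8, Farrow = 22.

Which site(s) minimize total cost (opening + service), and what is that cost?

For any fixed open set, each client site goes to its cheapest open site; total = fixed + service.
{Alpha, Charlie}: York→Charlie 4·5=20, Wirral→Alpha 4·17=68, Joliet→Alpha 3·11=33, Ashby→Charlie 3·8=24, Farrow→Charlie 2·22=44. Service 189; fixed 68; total 257.
{Alpha, Bravo, Charlie}: service 189 + fixed 78 = 267
{Alpha, Charlie, Delta}: York→Charlie 4·5=20, Wirral→Alpha 4·17=68, Joliet→Alpha 3·11=33, Ashby→Delta 2·8=16, Farrow→Charlie 2·22=44. Service 181; fixed 89; total 270.
{Alpha, Bravo, Charlie, Delta}: service 181 + fixed 99 = 280
No other subset beats 257.

Open Alpha and Charlie; minimum total cost 257.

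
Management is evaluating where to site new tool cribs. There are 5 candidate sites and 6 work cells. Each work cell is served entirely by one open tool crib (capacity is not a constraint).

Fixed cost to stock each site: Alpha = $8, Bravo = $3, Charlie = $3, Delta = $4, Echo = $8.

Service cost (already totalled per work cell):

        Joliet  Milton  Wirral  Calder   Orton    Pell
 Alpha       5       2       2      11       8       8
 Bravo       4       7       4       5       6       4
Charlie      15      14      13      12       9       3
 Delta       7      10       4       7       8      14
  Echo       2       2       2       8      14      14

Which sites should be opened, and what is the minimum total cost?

Open Bravo and Echo; minimum total cost 32.

For any fixed open set, each work cell goes to its cheapest open site; total = fixed + service.
{Bravo, Echo}: Joliet→Echo 2, Milton→Echo 2, Wirral→Echo 2, Calder→Bravo 5, Orton→Bravo 6, Pell→Bravo 4. Service 21; fixed 11; total 32.
{Bravo}: service 30 + fixed 3 = 33
{Alpha, Bravo}: Joliet→Bravo 4, Milton→Alpha 2, Wirral→Alpha 2, Calder→Bravo 5, Orton→Bravo 6, Pell→Bravo 4. Service 23; fixed 11; total 34.
{Alpha, Bravo, Charlie, Delta, Echo}: Joliet→Echo 2, Milton→Alpha 2, Wirral→Alpha 2, Calder→Bravo 5, Orton→Bravo 6, Pell→Charlie 3. Service 20; fixed 26; total 46.
No other subset beats 32.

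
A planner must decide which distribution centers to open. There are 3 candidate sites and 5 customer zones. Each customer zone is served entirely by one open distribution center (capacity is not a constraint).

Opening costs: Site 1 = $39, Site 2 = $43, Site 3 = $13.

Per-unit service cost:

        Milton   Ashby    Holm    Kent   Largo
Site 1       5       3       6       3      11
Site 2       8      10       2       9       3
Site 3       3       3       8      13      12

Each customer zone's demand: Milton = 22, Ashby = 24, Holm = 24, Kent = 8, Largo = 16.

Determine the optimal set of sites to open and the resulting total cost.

For any fixed open set, each customer zone goes to its cheapest open site; total = fixed + service.
{Site 1, Site 2, Site 3}: Milton→Site 3 3·22=66, Ashby→Site 1 3·24=72, Holm→Site 2 2·24=48, Kent→Site 1 3·8=24, Largo→Site 2 3·16=48. Service 258; fixed 95; total 353.
{Site 2, Site 3}: service 306 + fixed 56 = 362
{Site 1, Site 2}: service 302 + fixed 82 = 384
{Site 3}: Milton→Site 3 3·22=66, Ashby→Site 3 3·24=72, Holm→Site 3 8·24=192, Kent→Site 3 13·8=104, Largo→Site 3 12·16=192. Service 626; fixed 13; total 639.
(All 7 nonempty subsets were checked; Site 1, Site 2 and Site 3 is lowest.)

Open Site 1, Site 2 and Site 3; minimum total cost 353.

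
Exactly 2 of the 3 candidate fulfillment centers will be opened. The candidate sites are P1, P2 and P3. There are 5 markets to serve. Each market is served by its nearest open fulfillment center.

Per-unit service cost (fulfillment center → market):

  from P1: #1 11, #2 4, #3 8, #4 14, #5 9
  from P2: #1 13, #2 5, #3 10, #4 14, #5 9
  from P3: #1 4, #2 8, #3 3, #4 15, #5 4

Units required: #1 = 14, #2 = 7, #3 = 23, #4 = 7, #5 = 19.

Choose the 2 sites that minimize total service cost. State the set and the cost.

With exactly 2 open, each market uses its cheapest among the chosen.
{P1, P3}: #1→P3 4·14=56, #2→P1 4·7=28, #3→P3 3·23=69, #4→P1 14·7=98, #5→P3 4·19=76. Service cost 327.
{P2, P3}: service cost 334
{P1, P2}: service cost 635
Among all 3 size-2 choices, {P1, P3} is lowest.

Choose P1 and P3; total service cost 327.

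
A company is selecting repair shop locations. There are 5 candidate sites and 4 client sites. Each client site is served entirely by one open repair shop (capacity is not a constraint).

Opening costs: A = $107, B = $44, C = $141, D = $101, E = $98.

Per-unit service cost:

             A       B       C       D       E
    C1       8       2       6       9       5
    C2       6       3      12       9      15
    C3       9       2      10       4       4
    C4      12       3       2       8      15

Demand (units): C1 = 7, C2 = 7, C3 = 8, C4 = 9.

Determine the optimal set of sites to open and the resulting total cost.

Open B only; minimum total cost 122.

For any fixed open set, each client site goes to its cheapest open site; total = fixed + service.
{B}: C1→B 2·7=14, C2→B 3·7=21, C3→B 2·8=16, C4→B 3·9=27. Service 78; fixed 44; total 122.
{B, E}: service 78 + fixed 142 = 220
{B, D}: C1→B 2·7=14, C2→B 3·7=21, C3→B 2·8=16, C4→B 3·9=27. Service 78; fixed 145; total 223.
{A, B, C, D, E}: service 69 + fixed 491 = 560
No other subset beats 122.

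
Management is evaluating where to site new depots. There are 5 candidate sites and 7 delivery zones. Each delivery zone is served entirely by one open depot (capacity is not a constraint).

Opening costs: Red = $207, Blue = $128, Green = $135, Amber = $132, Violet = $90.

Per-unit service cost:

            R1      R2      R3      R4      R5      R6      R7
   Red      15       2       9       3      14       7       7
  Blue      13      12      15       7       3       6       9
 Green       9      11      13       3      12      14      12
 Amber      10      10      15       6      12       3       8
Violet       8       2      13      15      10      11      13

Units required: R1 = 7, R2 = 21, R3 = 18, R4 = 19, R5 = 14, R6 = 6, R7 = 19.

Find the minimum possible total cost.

Minimum total cost: 898

For any fixed open set, each delivery zone goes to its cheapest open site; total = fixed + service.
{Red, Blue}: R1→Blue 13·7=91, R2→Red 2·21=42, R3→Red 9·18=162, R4→Red 3·19=57, R5→Blue 3·14=42, R6→Blue 6·6=36, R7→Red 7·19=133. Service 563; fixed 335; total 898.
{Red, Violet}: service 632 + fixed 297 = 929
{Blue, Violet}: service 714 + fixed 218 = 932
{Red, Blue, Green, Amber, Violet}: service 510 + fixed 692 = 1202
No other subset beats 898.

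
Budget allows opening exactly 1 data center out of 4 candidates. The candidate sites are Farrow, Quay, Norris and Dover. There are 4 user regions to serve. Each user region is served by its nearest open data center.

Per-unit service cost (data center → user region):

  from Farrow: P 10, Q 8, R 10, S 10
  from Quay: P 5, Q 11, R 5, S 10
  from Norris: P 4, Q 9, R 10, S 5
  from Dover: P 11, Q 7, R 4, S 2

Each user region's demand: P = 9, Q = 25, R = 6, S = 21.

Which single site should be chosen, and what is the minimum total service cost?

Choose Dover only; total service cost 340.

With exactly 1 open, each user region uses its cheapest among the chosen.
{Dover}: P→Dover 11·9=99, Q→Dover 7·25=175, R→Dover 4·6=24, S→Dover 2·21=42. Service cost 340.
{Norris}: service cost 426
{Farrow}: service cost 560
Among all 4 size-1 choices, {Dover} is lowest.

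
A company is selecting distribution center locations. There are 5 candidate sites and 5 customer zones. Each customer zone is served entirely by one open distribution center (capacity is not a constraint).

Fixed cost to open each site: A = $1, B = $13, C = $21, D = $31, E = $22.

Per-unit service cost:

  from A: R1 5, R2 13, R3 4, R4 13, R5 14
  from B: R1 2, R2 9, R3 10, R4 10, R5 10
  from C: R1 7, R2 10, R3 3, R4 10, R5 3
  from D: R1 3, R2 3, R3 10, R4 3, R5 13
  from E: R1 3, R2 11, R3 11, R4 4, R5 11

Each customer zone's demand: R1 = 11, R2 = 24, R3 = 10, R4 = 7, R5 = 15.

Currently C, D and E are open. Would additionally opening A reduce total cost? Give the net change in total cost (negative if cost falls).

Current service cost with {C, D, E}: 201.
Adding A: each customer zone re-picks its cheapest; new service cost 201, saving 0.
Extra fixed cost: 1. Net change = 1 − 0 = 1.
(Totals: 275 → 276.)

No — net change +1 (cost rises by 1).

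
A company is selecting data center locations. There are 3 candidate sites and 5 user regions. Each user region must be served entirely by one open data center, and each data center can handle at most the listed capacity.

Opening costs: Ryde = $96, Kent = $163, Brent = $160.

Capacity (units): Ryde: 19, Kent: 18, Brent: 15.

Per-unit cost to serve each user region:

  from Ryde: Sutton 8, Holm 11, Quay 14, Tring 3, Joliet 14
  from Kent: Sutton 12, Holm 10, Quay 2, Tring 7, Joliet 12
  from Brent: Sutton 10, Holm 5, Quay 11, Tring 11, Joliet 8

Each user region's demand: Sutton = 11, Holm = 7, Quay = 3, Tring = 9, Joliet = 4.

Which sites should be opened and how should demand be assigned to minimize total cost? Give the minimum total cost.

Minimum total cost: 541

Open {Ryde, Kent}: Sutton→Ryde 8·11=88, Holm→Ryde 11·7=77, Quay→Kent 2·3=6, Tring→Kent 7·9=63, Joliet→Kent 12·4=48.
Loads: Ryde carries 18/19, Kent carries 16/18. Service 282; fixed 259; total 541.
Next best feasible plan costs 544.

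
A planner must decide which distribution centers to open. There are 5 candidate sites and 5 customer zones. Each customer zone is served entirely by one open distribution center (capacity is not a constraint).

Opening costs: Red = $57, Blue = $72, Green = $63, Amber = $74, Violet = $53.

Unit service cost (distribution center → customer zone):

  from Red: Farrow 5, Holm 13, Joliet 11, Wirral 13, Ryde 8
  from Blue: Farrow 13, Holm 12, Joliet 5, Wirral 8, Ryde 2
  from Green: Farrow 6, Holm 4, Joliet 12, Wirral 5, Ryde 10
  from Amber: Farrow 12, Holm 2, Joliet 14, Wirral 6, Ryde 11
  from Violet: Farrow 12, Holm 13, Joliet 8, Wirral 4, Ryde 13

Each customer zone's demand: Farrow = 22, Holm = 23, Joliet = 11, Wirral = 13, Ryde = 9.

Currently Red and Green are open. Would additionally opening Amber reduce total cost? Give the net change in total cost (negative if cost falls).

Current service cost with {Red, Green}: 460.
Adding Amber: each customer zone re-picks its cheapest; new service cost 414, saving 46.
Extra fixed cost: 74. Net change = 74 − 46 = 28.
(Totals: 580 → 608.)

No — net change +28 (cost rises by 28).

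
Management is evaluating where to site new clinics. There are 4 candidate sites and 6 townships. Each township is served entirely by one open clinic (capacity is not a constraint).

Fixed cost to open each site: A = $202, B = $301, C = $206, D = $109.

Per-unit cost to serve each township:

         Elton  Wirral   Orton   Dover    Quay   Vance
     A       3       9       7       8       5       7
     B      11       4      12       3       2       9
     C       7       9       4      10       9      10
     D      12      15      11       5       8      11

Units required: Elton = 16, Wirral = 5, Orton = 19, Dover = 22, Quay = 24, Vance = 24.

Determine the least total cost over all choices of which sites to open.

Minimum total cost: 892

For any fixed open set, each township goes to its cheapest open site; total = fixed + service.
{A}: Elton→A 3·16=48, Wirral→A 9·5=45, Orton→A 7·19=133, Dover→A 8·22=176, Quay→A 5·24=120, Vance→A 7·24=168. Service 690; fixed 202; total 892.
{A, D}: service 624 + fixed 311 = 935
{A, B}: Elton→A 3·16=48, Wirral→B 4·5=20, Orton→A 7·19=133, Dover→B 3·22=66, Quay→B 2·24=48, Vance→A 7·24=168. Service 483; fixed 503; total 986.
{A, B, C, D}: Elton→A 3·16=48, Wirral→B 4·5=20, Orton→C 4·19=76, Dover→B 3·22=66, Quay→B 2·24=48, Vance→A 7·24=168. Service 426; fixed 818; total 1244.
No other subset beats 892.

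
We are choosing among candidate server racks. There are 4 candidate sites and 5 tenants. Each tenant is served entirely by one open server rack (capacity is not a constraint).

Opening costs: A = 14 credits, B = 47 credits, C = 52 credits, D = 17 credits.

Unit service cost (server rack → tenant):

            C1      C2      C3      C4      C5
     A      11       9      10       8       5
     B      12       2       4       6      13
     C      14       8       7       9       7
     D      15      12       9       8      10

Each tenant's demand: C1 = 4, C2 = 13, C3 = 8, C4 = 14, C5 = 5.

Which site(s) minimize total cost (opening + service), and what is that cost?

Open A and B; minimum total cost 272.

For any fixed open set, each tenant goes to its cheapest open site; total = fixed + service.
{A, B}: C1→A 11·4=44, C2→B 2·13=26, C3→B 4·8=32, C4→B 6·14=84, C5→A 5·5=25. Service 211; fixed 61; total 272.
{A, B, D}: service 211 + fixed 78 = 289
{B}: service 255 + fixed 47 = 302
{A, B, C, D}: service 211 + fixed 130 = 341
No other subset beats 272.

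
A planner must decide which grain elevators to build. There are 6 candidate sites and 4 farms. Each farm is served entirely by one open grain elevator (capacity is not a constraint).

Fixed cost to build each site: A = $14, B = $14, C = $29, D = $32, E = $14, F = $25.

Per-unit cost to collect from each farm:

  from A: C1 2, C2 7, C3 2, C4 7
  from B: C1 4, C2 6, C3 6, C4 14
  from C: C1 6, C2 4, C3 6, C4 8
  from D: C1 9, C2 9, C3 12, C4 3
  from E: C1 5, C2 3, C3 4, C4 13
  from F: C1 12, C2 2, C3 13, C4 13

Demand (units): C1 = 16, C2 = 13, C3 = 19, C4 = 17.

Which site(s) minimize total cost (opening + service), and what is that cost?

For any fixed open set, each farm goes to its cheapest open site; total = fixed + service.
{A, D, F}: C1→A 2·16=32, C2→F 2·13=26, C3→A 2·19=38, C4→D 3·17=51. Service 147; fixed 71; total 218.
{A, D, E}: C1→A 2·16=32, C2→E 3·13=39, C3→A 2·19=38, C4→D 3·17=51. Service 160; fixed 60; total 220.
{A, B, D, F}: service 147 + fixed 85 = 232
{A, B, C, D, E, F}: service 147 + fixed 128 = 275
No other subset beats 218.

Open A, D and F; minimum total cost 218.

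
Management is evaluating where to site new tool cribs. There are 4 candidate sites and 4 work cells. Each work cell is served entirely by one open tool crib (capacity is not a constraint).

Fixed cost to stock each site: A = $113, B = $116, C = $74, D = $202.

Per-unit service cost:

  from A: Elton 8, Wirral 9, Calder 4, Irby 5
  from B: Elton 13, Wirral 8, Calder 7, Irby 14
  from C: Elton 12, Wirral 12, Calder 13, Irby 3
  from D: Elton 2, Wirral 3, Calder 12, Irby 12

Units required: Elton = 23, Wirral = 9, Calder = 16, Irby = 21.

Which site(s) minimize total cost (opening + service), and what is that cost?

For any fixed open set, each work cell goes to its cheapest open site; total = fixed + service.
{A}: Elton→A 8·23=184, Wirral→A 9·9=81, Calder→A 4·16=64, Irby→A 5·21=105. Service 434; fixed 113; total 547.
{A, D}: service 242 + fixed 315 = 557
{A, C}: Elton→A 8·23=184, Wirral→A 9·9=81, Calder→A 4·16=64, Irby→C 3·21=63. Service 392; fixed 187; total 579.
{A, B, C, D}: Elton→D 2·23=46, Wirral→D 3·9=27, Calder→A 4·16=64, Irby→C 3·21=63. Service 200; fixed 505; total 705.
(All 15 nonempty subsets were checked; A only is lowest.)

Open A only; minimum total cost 547.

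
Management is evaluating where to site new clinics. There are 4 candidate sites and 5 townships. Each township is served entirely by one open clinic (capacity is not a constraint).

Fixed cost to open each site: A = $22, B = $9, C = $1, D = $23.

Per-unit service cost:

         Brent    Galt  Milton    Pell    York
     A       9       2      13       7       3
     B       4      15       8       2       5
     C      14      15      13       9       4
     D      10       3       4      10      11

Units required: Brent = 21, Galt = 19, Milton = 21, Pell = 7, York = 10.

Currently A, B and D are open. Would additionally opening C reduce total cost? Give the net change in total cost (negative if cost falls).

Current service cost with {A, B, D}: 250.
Adding C: each township re-picks its cheapest; new service cost 250, saving 0.
Extra fixed cost: 1. Net change = 1 − 0 = 1.
(Totals: 304 → 305.)

No — net change +1 (cost rises by 1).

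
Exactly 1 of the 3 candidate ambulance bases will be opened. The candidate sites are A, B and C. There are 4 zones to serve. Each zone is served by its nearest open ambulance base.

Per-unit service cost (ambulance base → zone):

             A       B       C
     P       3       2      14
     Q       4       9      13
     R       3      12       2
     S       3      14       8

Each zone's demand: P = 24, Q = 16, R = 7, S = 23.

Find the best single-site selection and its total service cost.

With exactly 1 open, each zone uses its cheapest among the chosen.
{A}: P→A 3·24=72, Q→A 4·16=64, R→A 3·7=21, S→A 3·23=69. Service cost 226.
{B}: service cost 598
{C}: service cost 742
Among all 3 size-1 choices, {A} is lowest.

Choose A only; total service cost 226.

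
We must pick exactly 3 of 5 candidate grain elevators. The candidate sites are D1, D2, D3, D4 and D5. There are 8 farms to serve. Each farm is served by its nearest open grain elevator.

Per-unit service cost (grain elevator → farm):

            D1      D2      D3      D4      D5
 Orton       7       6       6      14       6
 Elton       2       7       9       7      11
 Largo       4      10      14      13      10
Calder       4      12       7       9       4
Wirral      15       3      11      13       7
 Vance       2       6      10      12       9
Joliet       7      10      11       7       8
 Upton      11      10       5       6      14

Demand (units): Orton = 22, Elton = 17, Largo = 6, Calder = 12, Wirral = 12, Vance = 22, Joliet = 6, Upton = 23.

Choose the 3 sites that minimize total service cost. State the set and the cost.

Choose D1, D2 and D3; total service cost 475.

With exactly 3 open, each farm uses its cheapest among the chosen.
{D1, D2, D3}: Orton→D2 6·22=132, Elton→D1 2·17=34, Largo→D1 4·6=24, Calder→D1 4·12=48, Wirral→D2 3·12=36, Vance→D1 2·22=44, Joliet→D1 7·6=42, Upton→D3 5·23=115. Service cost 475.
{D1, D2, D4}: service cost 498
{D1, D3, D5}: service cost 523
Among all 10 size-3 choices, {D1, D2, D3} is lowest.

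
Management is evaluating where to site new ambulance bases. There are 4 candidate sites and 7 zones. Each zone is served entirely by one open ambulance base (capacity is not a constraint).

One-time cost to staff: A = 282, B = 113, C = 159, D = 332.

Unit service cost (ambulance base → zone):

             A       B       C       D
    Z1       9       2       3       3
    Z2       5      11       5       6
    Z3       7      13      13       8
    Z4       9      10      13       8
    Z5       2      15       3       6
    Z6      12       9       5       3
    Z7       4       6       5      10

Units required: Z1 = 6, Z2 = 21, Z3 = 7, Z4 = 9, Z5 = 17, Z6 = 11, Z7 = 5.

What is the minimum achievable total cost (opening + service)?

For any fixed open set, each zone goes to its cheapest open site; total = fixed + service.
{C}: Z1→C 3·6=18, Z2→C 5·21=105, Z3→C 13·7=91, Z4→C 13·9=117, Z5→C 3·17=51, Z6→C 5·11=55, Z7→C 5·5=25. Service 462; fixed 159; total 621.
{B, C}: service 429 + fixed 272 = 701
{A}: service 475 + fixed 282 = 757
{A, B, C, D}: service 325 + fixed 886 = 1211
No other subset beats 621.

Minimum total cost: 621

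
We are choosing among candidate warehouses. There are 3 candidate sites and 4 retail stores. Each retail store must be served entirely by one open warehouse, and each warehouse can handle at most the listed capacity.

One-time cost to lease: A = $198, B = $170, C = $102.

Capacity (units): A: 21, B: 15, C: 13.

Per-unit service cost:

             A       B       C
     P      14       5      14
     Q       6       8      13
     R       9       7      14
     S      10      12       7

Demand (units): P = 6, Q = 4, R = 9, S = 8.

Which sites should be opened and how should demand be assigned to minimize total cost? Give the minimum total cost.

Minimum total cost: 473

Open {B, C}: P→B 5·6=30, Q→C 13·4=52, R→B 7·9=63, S→C 7·8=56.
Loads: B carries 15/15, C carries 12/13. Service 201; fixed 272; total 473.
Next best feasible plan costs 545.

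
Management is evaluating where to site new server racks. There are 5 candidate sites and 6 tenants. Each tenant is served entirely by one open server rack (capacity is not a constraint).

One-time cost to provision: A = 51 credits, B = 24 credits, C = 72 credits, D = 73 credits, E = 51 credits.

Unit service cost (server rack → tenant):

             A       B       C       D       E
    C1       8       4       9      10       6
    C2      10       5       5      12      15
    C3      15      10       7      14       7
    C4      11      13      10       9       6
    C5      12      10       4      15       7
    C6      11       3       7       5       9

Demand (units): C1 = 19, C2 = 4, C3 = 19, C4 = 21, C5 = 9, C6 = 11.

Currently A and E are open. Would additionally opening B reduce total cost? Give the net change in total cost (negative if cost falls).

Current service cost with {A, E}: 575.
Adding B: each tenant re-picks its cheapest; new service cost 451, saving 124.
Extra fixed cost: 24. Net change = 24 − 124 = -100.
(Totals: 677 → 577.)

Yes — net change −100 (cost falls by 100).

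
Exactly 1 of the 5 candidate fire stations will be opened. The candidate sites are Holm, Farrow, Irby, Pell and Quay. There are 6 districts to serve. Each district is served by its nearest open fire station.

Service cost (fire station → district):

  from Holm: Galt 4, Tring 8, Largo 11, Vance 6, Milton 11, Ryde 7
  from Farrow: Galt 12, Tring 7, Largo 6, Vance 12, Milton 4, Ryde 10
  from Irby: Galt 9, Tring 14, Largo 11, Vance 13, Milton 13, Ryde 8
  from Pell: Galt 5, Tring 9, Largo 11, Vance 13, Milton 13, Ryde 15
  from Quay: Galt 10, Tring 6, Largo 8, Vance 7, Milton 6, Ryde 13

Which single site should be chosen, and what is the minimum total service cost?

Choose Holm only; total service cost 47.

With exactly 1 open, each district uses its cheapest among the chosen.
{Holm}: Galt→Holm 4, Tring→Holm 8, Largo→Holm 11, Vance→Holm 6, Milton→Holm 11, Ryde→Holm 7. Service cost 47.
{Quay}: service cost 50
{Farrow}: service cost 51
Among all 5 size-1 choices, {Holm} is lowest.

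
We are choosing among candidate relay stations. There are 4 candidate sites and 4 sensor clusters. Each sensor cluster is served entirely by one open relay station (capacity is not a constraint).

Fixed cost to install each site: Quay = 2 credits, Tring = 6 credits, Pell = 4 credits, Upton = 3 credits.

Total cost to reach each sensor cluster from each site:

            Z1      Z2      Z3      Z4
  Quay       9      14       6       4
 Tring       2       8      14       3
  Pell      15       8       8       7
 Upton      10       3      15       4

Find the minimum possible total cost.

For any fixed open set, each sensor cluster goes to its cheapest open site; total = fixed + service.
{Quay, Tring, Upton}: Z1→Tring 2, Z2→Upton 3, Z3→Quay 6, Z4→Tring 3. Service 14; fixed 11; total 25.
{Quay, Tring}: service 19 + fixed 8 = 27
{Quay, Upton}: service 22 + fixed 5 = 27
{Quay, Tring, Pell, Upton}: Z1→Tring 2, Z2→Upton 3, Z3→Quay 6, Z4→Tring 3. Service 14; fixed 15; total 29.
(All 15 nonempty subsets were checked; Quay, Tring and Upton is lowest.)

Minimum total cost: 25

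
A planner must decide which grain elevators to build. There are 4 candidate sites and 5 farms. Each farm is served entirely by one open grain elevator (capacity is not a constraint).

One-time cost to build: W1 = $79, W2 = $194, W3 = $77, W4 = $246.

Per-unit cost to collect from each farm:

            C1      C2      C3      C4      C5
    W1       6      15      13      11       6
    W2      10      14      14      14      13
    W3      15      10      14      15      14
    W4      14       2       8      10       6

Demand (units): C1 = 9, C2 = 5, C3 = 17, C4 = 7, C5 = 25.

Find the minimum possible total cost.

For any fixed open set, each farm goes to its cheapest open site; total = fixed + service.
{W1}: C1→W1 6·9=54, C2→W1 15·5=75, C3→W1 13·17=221, C4→W1 11·7=77, C5→W1 6·25=150. Service 577; fixed 79; total 656.
{W1, W3}: service 552 + fixed 156 = 708
{W4}: C1→W4 14·9=126, C2→W4 2·5=10, C3→W4 8·17=136, C4→W4 10·7=70, C5→W4 6·25=150. Service 492; fixed 246; total 738.
{W1, W2, W3, W4}: service 420 + fixed 596 = 1016
No other subset beats 656.

Minimum total cost: 656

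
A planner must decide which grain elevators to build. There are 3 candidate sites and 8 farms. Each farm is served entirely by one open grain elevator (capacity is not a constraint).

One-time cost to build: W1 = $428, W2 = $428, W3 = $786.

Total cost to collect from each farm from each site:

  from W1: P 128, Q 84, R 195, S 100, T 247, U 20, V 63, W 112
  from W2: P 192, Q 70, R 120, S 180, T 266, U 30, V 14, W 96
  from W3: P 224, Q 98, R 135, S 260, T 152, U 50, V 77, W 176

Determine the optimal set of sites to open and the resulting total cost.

Open W1 only; minimum total cost 1377.

For any fixed open set, each farm goes to its cheapest open site; total = fixed + service.
{W1}: P→W1 128, Q→W1 84, R→W1 195, S→W1 100, T→W1 247, U→W1 20, V→W1 63, W→W1 112. Service 949; fixed 428; total 1377.
{W2}: service 968 + fixed 428 = 1396
{W1, W2}: P→W1 128, Q→W2 70, R→W2 120, S→W1 100, T→W1 247, U→W1 20, V→W2 14, W→W2 96. Service 795; fixed 856; total 1651.
{W1, W2, W3}: service 700 + fixed 1642 = 2342
(All 7 nonempty subsets were checked; W1 only is lowest.)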